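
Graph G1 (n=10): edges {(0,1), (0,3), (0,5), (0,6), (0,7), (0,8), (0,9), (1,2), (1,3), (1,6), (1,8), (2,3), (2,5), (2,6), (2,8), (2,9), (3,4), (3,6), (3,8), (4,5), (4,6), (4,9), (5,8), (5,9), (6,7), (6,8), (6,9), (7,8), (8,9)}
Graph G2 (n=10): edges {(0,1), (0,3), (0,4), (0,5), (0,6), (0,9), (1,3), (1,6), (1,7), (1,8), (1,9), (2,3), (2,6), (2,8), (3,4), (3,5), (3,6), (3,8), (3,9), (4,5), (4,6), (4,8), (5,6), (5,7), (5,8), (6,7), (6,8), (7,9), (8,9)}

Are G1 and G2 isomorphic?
Yes, isomorphic

The graphs are isomorphic.
One valid mapping φ: V(G1) → V(G2): 0→8, 1→4, 2→0, 3→5, 4→7, 5→9, 6→6, 7→2, 8→3, 9→1

Verify φ preserves adjacency — for each edge of G1, its image is an edge of G2:
  (0,1) → (φ(0),φ(1)) = (4,8) ∈ E(G2) ✓
  (0,3) → (φ(0),φ(3)) = (5,8) ∈ E(G2) ✓
  (0,5) → (φ(0),φ(5)) = (8,9) ∈ E(G2) ✓
  (0,6) → (φ(0),φ(6)) = (6,8) ∈ E(G2) ✓
  (0,7) → (φ(0),φ(7)) = (2,8) ∈ E(G2) ✓
  (0,8) → (φ(0),φ(8)) = (3,8) ∈ E(G2) ✓
  (0,9) → (φ(0),φ(9)) = (1,8) ∈ E(G2) ✓
  (1,2) → (φ(1),φ(2)) = (0,4) ∈ E(G2) ✓
  (1,3) → (φ(1),φ(3)) = (4,5) ∈ E(G2) ✓
  (1,6) → (φ(1),φ(6)) = (4,6) ∈ E(G2) ✓
  (1,8) → (φ(1),φ(8)) = (3,4) ∈ E(G2) ✓
  (2,3) → (φ(2),φ(3)) = (0,5) ∈ E(G2) ✓
  (2,5) → (φ(2),φ(5)) = (0,9) ∈ E(G2) ✓
  (2,6) → (φ(2),φ(6)) = (0,6) ∈ E(G2) ✓
  (2,8) → (φ(2),φ(8)) = (0,3) ∈ E(G2) ✓
  (2,9) → (φ(2),φ(9)) = (0,1) ∈ E(G2) ✓
  (3,4) → (φ(3),φ(4)) = (5,7) ∈ E(G2) ✓
  (3,6) → (φ(3),φ(6)) = (5,6) ∈ E(G2) ✓
  (3,8) → (φ(3),φ(8)) = (3,5) ∈ E(G2) ✓
  (4,5) → (φ(4),φ(5)) = (7,9) ∈ E(G2) ✓
  (4,6) → (φ(4),φ(6)) = (6,7) ∈ E(G2) ✓
  (4,9) → (φ(4),φ(9)) = (1,7) ∈ E(G2) ✓
  (5,8) → (φ(5),φ(8)) = (3,9) ∈ E(G2) ✓
  (5,9) → (φ(5),φ(9)) = (1,9) ∈ E(G2) ✓
  (6,7) → (φ(6),φ(7)) = (2,6) ∈ E(G2) ✓
  (6,8) → (φ(6),φ(8)) = (3,6) ∈ E(G2) ✓
  (6,9) → (φ(6),φ(9)) = (1,6) ∈ E(G2) ✓
  (7,8) → (φ(7),φ(8)) = (2,3) ∈ E(G2) ✓
  (8,9) → (φ(8),φ(9)) = (1,3) ∈ E(G2) ✓
All 29 edges of G1 map to edges of G2, and |E(G1)| = |E(G2)| = 29, so φ is a bijection on edges as well as vertices. Hence G1 ≅ G2.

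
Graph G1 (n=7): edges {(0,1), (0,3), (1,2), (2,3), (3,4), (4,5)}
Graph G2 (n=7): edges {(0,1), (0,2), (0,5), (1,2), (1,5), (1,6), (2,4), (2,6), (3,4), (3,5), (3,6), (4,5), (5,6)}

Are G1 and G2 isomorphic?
No, not isomorphic

The graphs are NOT isomorphic.

Degrees in G1: deg(0)=2, deg(1)=2, deg(2)=2, deg(3)=3, deg(4)=2, deg(5)=1, deg(6)=0.
Sorted degree sequence of G1: [3, 2, 2, 2, 2, 1, 0].
Degrees in G2: deg(0)=3, deg(1)=4, deg(2)=4, deg(3)=3, deg(4)=3, deg(5)=5, deg(6)=4.
Sorted degree sequence of G2: [5, 4, 4, 4, 3, 3, 3].
The (sorted) degree sequence is an isomorphism invariant, so since G1 and G2 have different degree sequences they cannot be isomorphic.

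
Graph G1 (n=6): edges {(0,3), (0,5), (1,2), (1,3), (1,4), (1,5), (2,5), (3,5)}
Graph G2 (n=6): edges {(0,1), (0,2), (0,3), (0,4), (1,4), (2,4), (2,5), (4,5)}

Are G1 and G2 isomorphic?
Yes, isomorphic

The graphs are isomorphic.
One valid mapping φ: V(G1) → V(G2): 0→5, 1→0, 2→1, 3→2, 4→3, 5→4

Verify φ preserves adjacency — for each edge of G1, its image is an edge of G2:
  (0,3) → (φ(0),φ(3)) = (2,5) ∈ E(G2) ✓
  (0,5) → (φ(0),φ(5)) = (4,5) ∈ E(G2) ✓
  (1,2) → (φ(1),φ(2)) = (0,1) ∈ E(G2) ✓
  (1,3) → (φ(1),φ(3)) = (0,2) ∈ E(G2) ✓
  (1,4) → (φ(1),φ(4)) = (0,3) ∈ E(G2) ✓
  (1,5) → (φ(1),φ(5)) = (0,4) ∈ E(G2) ✓
  (2,5) → (φ(2),φ(5)) = (1,4) ∈ E(G2) ✓
  (3,5) → (φ(3),φ(5)) = (2,4) ∈ E(G2) ✓
All 8 edges of G1 map to edges of G2, and |E(G1)| = |E(G2)| = 8, so φ is a bijection on edges as well as vertices. Hence G1 ≅ G2.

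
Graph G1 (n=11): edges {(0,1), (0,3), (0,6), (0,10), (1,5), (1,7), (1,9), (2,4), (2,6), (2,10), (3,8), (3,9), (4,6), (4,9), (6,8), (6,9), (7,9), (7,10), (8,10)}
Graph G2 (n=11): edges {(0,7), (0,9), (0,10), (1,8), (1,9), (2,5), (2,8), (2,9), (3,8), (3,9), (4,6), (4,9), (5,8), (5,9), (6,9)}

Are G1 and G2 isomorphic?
No, not isomorphic

The graphs are NOT isomorphic.

Degrees in G1: deg(0)=4, deg(1)=4, deg(2)=3, deg(3)=3, deg(4)=3, deg(5)=1, deg(6)=5, deg(7)=3, deg(8)=3, deg(9)=5, deg(10)=4.
Sorted degree sequence of G1: [5, 5, 4, 4, 4, 3, 3, 3, 3, 3, 1].
Degrees in G2: deg(0)=3, deg(1)=2, deg(2)=3, deg(3)=2, deg(4)=2, deg(5)=3, deg(6)=2, deg(7)=1, deg(8)=4, deg(9)=7, deg(10)=1.
Sorted degree sequence of G2: [7, 4, 3, 3, 3, 2, 2, 2, 2, 1, 1].
The (sorted) degree sequence is an isomorphism invariant, so since G1 and G2 have different degree sequences they cannot be isomorphic.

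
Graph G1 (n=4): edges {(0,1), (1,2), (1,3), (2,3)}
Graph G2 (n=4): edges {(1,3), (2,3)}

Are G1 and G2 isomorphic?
No, not isomorphic

The graphs are NOT isomorphic.

Counting edges: G1 has 4 edge(s); G2 has 2 edge(s).
Edge count is an isomorphism invariant (a bijection on vertices induces a bijection on edges), so differing edge counts rule out isomorphism.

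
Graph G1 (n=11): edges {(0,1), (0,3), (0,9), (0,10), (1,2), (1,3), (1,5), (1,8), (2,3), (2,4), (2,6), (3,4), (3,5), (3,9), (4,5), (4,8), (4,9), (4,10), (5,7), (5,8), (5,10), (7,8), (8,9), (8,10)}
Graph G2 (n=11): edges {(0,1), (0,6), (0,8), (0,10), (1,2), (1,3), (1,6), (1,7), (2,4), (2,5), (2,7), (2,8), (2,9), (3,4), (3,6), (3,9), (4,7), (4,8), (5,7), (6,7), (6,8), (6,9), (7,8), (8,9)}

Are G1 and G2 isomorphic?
Yes, isomorphic

The graphs are isomorphic.
One valid mapping φ: V(G1) → V(G2): 0→3, 1→1, 2→0, 3→6, 4→8, 5→7, 6→10, 7→5, 8→2, 9→9, 10→4

Verify φ preserves adjacency — for each edge of G1, its image is an edge of G2:
  (0,1) → (φ(0),φ(1)) = (1,3) ∈ E(G2) ✓
  (0,3) → (φ(0),φ(3)) = (3,6) ∈ E(G2) ✓
  (0,9) → (φ(0),φ(9)) = (3,9) ∈ E(G2) ✓
  (0,10) → (φ(0),φ(10)) = (3,4) ∈ E(G2) ✓
  (1,2) → (φ(1),φ(2)) = (0,1) ∈ E(G2) ✓
  (1,3) → (φ(1),φ(3)) = (1,6) ∈ E(G2) ✓
  (1,5) → (φ(1),φ(5)) = (1,7) ∈ E(G2) ✓
  (1,8) → (φ(1),φ(8)) = (1,2) ∈ E(G2) ✓
  (2,3) → (φ(2),φ(3)) = (0,6) ∈ E(G2) ✓
  (2,4) → (φ(2),φ(4)) = (0,8) ∈ E(G2) ✓
  (2,6) → (φ(2),φ(6)) = (0,10) ∈ E(G2) ✓
  (3,4) → (φ(3),φ(4)) = (6,8) ∈ E(G2) ✓
  (3,5) → (φ(3),φ(5)) = (6,7) ∈ E(G2) ✓
  (3,9) → (φ(3),φ(9)) = (6,9) ∈ E(G2) ✓
  (4,5) → (φ(4),φ(5)) = (7,8) ∈ E(G2) ✓
  (4,8) → (φ(4),φ(8)) = (2,8) ∈ E(G2) ✓
  (4,9) → (φ(4),φ(9)) = (8,9) ∈ E(G2) ✓
  (4,10) → (φ(4),φ(10)) = (4,8) ∈ E(G2) ✓
  (5,7) → (φ(5),φ(7)) = (5,7) ∈ E(G2) ✓
  (5,8) → (φ(5),φ(8)) = (2,7) ∈ E(G2) ✓
  (5,10) → (φ(5),φ(10)) = (4,7) ∈ E(G2) ✓
  (7,8) → (φ(7),φ(8)) = (2,5) ∈ E(G2) ✓
  (8,9) → (φ(8),φ(9)) = (2,9) ∈ E(G2) ✓
  (8,10) → (φ(8),φ(10)) = (2,4) ∈ E(G2) ✓
All 24 edges of G1 map to edges of G2, and |E(G1)| = |E(G2)| = 24, so φ is a bijection on edges as well as vertices. Hence G1 ≅ G2.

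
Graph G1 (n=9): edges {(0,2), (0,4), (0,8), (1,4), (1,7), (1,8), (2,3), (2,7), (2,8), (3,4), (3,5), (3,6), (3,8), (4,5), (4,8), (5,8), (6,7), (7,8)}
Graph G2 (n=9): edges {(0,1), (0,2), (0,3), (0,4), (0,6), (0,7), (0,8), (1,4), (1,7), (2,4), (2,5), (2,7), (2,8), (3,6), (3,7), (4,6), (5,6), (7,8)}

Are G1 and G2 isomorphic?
Yes, isomorphic

The graphs are isomorphic.
One valid mapping φ: V(G1) → V(G2): 0→1, 1→3, 2→4, 3→2, 4→7, 5→8, 6→5, 7→6, 8→0

Verify φ preserves adjacency — for each edge of G1, its image is an edge of G2:
  (0,2) → (φ(0),φ(2)) = (1,4) ∈ E(G2) ✓
  (0,4) → (φ(0),φ(4)) = (1,7) ∈ E(G2) ✓
  (0,8) → (φ(0),φ(8)) = (0,1) ∈ E(G2) ✓
  (1,4) → (φ(1),φ(4)) = (3,7) ∈ E(G2) ✓
  (1,7) → (φ(1),φ(7)) = (3,6) ∈ E(G2) ✓
  (1,8) → (φ(1),φ(8)) = (0,3) ∈ E(G2) ✓
  (2,3) → (φ(2),φ(3)) = (2,4) ∈ E(G2) ✓
  (2,7) → (φ(2),φ(7)) = (4,6) ∈ E(G2) ✓
  (2,8) → (φ(2),φ(8)) = (0,4) ∈ E(G2) ✓
  (3,4) → (φ(3),φ(4)) = (2,7) ∈ E(G2) ✓
  (3,5) → (φ(3),φ(5)) = (2,8) ∈ E(G2) ✓
  (3,6) → (φ(3),φ(6)) = (2,5) ∈ E(G2) ✓
  (3,8) → (φ(3),φ(8)) = (0,2) ∈ E(G2) ✓
  (4,5) → (φ(4),φ(5)) = (7,8) ∈ E(G2) ✓
  (4,8) → (φ(4),φ(8)) = (0,7) ∈ E(G2) ✓
  (5,8) → (φ(5),φ(8)) = (0,8) ∈ E(G2) ✓
  (6,7) → (φ(6),φ(7)) = (5,6) ∈ E(G2) ✓
  (7,8) → (φ(7),φ(8)) = (0,6) ∈ E(G2) ✓
All 18 edges of G1 map to edges of G2, and |E(G1)| = |E(G2)| = 18, so φ is a bijection on edges as well as vertices. Hence G1 ≅ G2.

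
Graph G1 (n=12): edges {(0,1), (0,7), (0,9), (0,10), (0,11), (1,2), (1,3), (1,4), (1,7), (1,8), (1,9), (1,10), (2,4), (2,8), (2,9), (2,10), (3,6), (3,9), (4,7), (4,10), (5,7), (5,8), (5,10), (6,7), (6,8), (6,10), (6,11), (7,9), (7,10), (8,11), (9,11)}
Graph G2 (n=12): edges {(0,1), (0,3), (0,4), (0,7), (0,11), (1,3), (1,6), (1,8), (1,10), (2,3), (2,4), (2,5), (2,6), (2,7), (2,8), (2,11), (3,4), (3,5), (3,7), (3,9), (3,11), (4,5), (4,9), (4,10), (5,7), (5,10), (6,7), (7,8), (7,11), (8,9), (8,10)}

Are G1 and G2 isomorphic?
Yes, isomorphic

The graphs are isomorphic.
One valid mapping φ: V(G1) → V(G2): 0→5, 1→3, 2→0, 3→9, 4→11, 5→6, 6→8, 7→2, 8→1, 9→4, 10→7, 11→10

Verify φ preserves adjacency — for each edge of G1, its image is an edge of G2:
  (0,1) → (φ(0),φ(1)) = (3,5) ∈ E(G2) ✓
  (0,7) → (φ(0),φ(7)) = (2,5) ∈ E(G2) ✓
  (0,9) → (φ(0),φ(9)) = (4,5) ∈ E(G2) ✓
  (0,10) → (φ(0),φ(10)) = (5,7) ∈ E(G2) ✓
  (0,11) → (φ(0),φ(11)) = (5,10) ∈ E(G2) ✓
  (1,2) → (φ(1),φ(2)) = (0,3) ∈ E(G2) ✓
  (1,3) → (φ(1),φ(3)) = (3,9) ∈ E(G2) ✓
  (1,4) → (φ(1),φ(4)) = (3,11) ∈ E(G2) ✓
  (1,7) → (φ(1),φ(7)) = (2,3) ∈ E(G2) ✓
  (1,8) → (φ(1),φ(8)) = (1,3) ∈ E(G2) ✓
  (1,9) → (φ(1),φ(9)) = (3,4) ∈ E(G2) ✓
  (1,10) → (φ(1),φ(10)) = (3,7) ∈ E(G2) ✓
  (2,4) → (φ(2),φ(4)) = (0,11) ∈ E(G2) ✓
  (2,8) → (φ(2),φ(8)) = (0,1) ∈ E(G2) ✓
  (2,9) → (φ(2),φ(9)) = (0,4) ∈ E(G2) ✓
  (2,10) → (φ(2),φ(10)) = (0,7) ∈ E(G2) ✓
  (3,6) → (φ(3),φ(6)) = (8,9) ∈ E(G2) ✓
  (3,9) → (φ(3),φ(9)) = (4,9) ∈ E(G2) ✓
  (4,7) → (φ(4),φ(7)) = (2,11) ∈ E(G2) ✓
  (4,10) → (φ(4),φ(10)) = (7,11) ∈ E(G2) ✓
  (5,7) → (φ(5),φ(7)) = (2,6) ∈ E(G2) ✓
  (5,8) → (φ(5),φ(8)) = (1,6) ∈ E(G2) ✓
  (5,10) → (φ(5),φ(10)) = (6,7) ∈ E(G2) ✓
  (6,7) → (φ(6),φ(7)) = (2,8) ∈ E(G2) ✓
  (6,8) → (φ(6),φ(8)) = (1,8) ∈ E(G2) ✓
  (6,10) → (φ(6),φ(10)) = (7,8) ∈ E(G2) ✓
  (6,11) → (φ(6),φ(11)) = (8,10) ∈ E(G2) ✓
  (7,9) → (φ(7),φ(9)) = (2,4) ∈ E(G2) ✓
  (7,10) → (φ(7),φ(10)) = (2,7) ∈ E(G2) ✓
  (8,11) → (φ(8),φ(11)) = (1,10) ∈ E(G2) ✓
  (9,11) → (φ(9),φ(11)) = (4,10) ∈ E(G2) ✓
All 31 edges of G1 map to edges of G2, and |E(G1)| = |E(G2)| = 31, so φ is a bijection on edges as well as vertices. Hence G1 ≅ G2.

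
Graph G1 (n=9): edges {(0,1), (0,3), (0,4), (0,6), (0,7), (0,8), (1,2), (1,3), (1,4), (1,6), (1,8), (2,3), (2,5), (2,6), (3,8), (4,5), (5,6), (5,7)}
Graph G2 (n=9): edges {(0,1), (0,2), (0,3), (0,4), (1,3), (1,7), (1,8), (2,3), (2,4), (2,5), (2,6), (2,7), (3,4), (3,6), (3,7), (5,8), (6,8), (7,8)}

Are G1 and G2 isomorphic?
Yes, isomorphic

The graphs are isomorphic.
One valid mapping φ: V(G1) → V(G2): 0→2, 1→3, 2→1, 3→0, 4→6, 5→8, 6→7, 7→5, 8→4

Verify φ preserves adjacency — for each edge of G1, its image is an edge of G2:
  (0,1) → (φ(0),φ(1)) = (2,3) ∈ E(G2) ✓
  (0,3) → (φ(0),φ(3)) = (0,2) ∈ E(G2) ✓
  (0,4) → (φ(0),φ(4)) = (2,6) ∈ E(G2) ✓
  (0,6) → (φ(0),φ(6)) = (2,7) ∈ E(G2) ✓
  (0,7) → (φ(0),φ(7)) = (2,5) ∈ E(G2) ✓
  (0,8) → (φ(0),φ(8)) = (2,4) ∈ E(G2) ✓
  (1,2) → (φ(1),φ(2)) = (1,3) ∈ E(G2) ✓
  (1,3) → (φ(1),φ(3)) = (0,3) ∈ E(G2) ✓
  (1,4) → (φ(1),φ(4)) = (3,6) ∈ E(G2) ✓
  (1,6) → (φ(1),φ(6)) = (3,7) ∈ E(G2) ✓
  (1,8) → (φ(1),φ(8)) = (3,4) ∈ E(G2) ✓
  (2,3) → (φ(2),φ(3)) = (0,1) ∈ E(G2) ✓
  (2,5) → (φ(2),φ(5)) = (1,8) ∈ E(G2) ✓
  (2,6) → (φ(2),φ(6)) = (1,7) ∈ E(G2) ✓
  (3,8) → (φ(3),φ(8)) = (0,4) ∈ E(G2) ✓
  (4,5) → (φ(4),φ(5)) = (6,8) ∈ E(G2) ✓
  (5,6) → (φ(5),φ(6)) = (7,8) ∈ E(G2) ✓
  (5,7) → (φ(5),φ(7)) = (5,8) ∈ E(G2) ✓
All 18 edges of G1 map to edges of G2, and |E(G1)| = |E(G2)| = 18, so φ is a bijection on edges as well as vertices. Hence G1 ≅ G2.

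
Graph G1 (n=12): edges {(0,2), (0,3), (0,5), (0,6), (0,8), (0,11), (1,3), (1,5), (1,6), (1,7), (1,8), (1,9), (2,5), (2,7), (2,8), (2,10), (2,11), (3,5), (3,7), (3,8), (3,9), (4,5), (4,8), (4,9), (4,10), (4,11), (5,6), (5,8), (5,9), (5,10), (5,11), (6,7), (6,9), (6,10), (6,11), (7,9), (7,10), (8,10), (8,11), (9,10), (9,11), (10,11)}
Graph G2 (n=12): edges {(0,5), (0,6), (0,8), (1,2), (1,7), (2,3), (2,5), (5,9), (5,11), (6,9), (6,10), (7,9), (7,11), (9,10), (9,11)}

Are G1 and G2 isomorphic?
No, not isomorphic

The graphs are NOT isomorphic.

Connected components of G1: 1 component(s) with vertex sets [[0, 1, 2, 3, 4, 5, 6, 7, 8, 9, 10, 11]], sizes [12].
Connected components of G2: 2 component(s) with vertex sets [[4], [0, 1, 2, 3, 5, 6, 7, 8, 9, 10, 11]], sizes [1, 11].
The number of connected components (and the multiset of component sizes) is an isomorphism invariant — an isomorphism maps each component of G1 bijectively onto a component of G2. Since G1 has 1 component(s) and G2 has 2, they cannot be isomorphic.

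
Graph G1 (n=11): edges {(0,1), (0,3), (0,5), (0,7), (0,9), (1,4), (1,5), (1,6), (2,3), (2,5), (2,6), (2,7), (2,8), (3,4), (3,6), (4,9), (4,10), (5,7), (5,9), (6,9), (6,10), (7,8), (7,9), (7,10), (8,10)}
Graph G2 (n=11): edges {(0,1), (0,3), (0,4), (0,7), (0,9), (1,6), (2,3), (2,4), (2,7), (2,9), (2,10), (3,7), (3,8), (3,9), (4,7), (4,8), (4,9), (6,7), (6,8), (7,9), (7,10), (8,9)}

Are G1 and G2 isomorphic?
No, not isomorphic

The graphs are NOT isomorphic.

Connected components of G1: 1 component(s) with vertex sets [[0, 1, 2, 3, 4, 5, 6, 7, 8, 9, 10]], sizes [11].
Connected components of G2: 2 component(s) with vertex sets [[5], [0, 1, 2, 3, 4, 6, 7, 8, 9, 10]], sizes [1, 10].
The number of connected components (and the multiset of component sizes) is an isomorphism invariant — an isomorphism maps each component of G1 bijectively onto a component of G2. Since G1 has 1 component(s) and G2 has 2, they cannot be isomorphic.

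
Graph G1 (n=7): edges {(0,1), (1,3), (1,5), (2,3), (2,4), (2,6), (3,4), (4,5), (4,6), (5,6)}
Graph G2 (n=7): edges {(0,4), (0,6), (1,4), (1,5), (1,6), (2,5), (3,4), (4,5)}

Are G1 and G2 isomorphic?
No, not isomorphic

The graphs are NOT isomorphic.

Counting triangles (3-cliques): G1 has 3, G2 has 1.
Triangle count is an isomorphism invariant, so differing triangle counts rule out isomorphism.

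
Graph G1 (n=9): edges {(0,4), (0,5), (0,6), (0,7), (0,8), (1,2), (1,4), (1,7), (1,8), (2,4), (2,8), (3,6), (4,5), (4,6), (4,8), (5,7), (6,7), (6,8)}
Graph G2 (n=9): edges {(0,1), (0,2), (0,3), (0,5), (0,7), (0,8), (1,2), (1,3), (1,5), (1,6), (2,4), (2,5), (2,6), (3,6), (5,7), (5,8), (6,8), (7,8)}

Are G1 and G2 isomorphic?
Yes, isomorphic

The graphs are isomorphic.
One valid mapping φ: V(G1) → V(G2): 0→1, 1→8, 2→7, 3→4, 4→0, 5→3, 6→2, 7→6, 8→5

Verify φ preserves adjacency — for each edge of G1, its image is an edge of G2:
  (0,4) → (φ(0),φ(4)) = (0,1) ∈ E(G2) ✓
  (0,5) → (φ(0),φ(5)) = (1,3) ∈ E(G2) ✓
  (0,6) → (φ(0),φ(6)) = (1,2) ∈ E(G2) ✓
  (0,7) → (φ(0),φ(7)) = (1,6) ∈ E(G2) ✓
  (0,8) → (φ(0),φ(8)) = (1,5) ∈ E(G2) ✓
  (1,2) → (φ(1),φ(2)) = (7,8) ∈ E(G2) ✓
  (1,4) → (φ(1),φ(4)) = (0,8) ∈ E(G2) ✓
  (1,7) → (φ(1),φ(7)) = (6,8) ∈ E(G2) ✓
  (1,8) → (φ(1),φ(8)) = (5,8) ∈ E(G2) ✓
  (2,4) → (φ(2),φ(4)) = (0,7) ∈ E(G2) ✓
  (2,8) → (φ(2),φ(8)) = (5,7) ∈ E(G2) ✓
  (3,6) → (φ(3),φ(6)) = (2,4) ∈ E(G2) ✓
  (4,5) → (φ(4),φ(5)) = (0,3) ∈ E(G2) ✓
  (4,6) → (φ(4),φ(6)) = (0,2) ∈ E(G2) ✓
  (4,8) → (φ(4),φ(8)) = (0,5) ∈ E(G2) ✓
  (5,7) → (φ(5),φ(7)) = (3,6) ∈ E(G2) ✓
  (6,7) → (φ(6),φ(7)) = (2,6) ∈ E(G2) ✓
  (6,8) → (φ(6),φ(8)) = (2,5) ∈ E(G2) ✓
All 18 edges of G1 map to edges of G2, and |E(G1)| = |E(G2)| = 18, so φ is a bijection on edges as well as vertices. Hence G1 ≅ G2.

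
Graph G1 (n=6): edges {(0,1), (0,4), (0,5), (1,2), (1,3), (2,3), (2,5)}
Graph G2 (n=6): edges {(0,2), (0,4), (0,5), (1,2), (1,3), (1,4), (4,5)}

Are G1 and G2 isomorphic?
Yes, isomorphic

The graphs are isomorphic.
One valid mapping φ: V(G1) → V(G2): 0→1, 1→4, 2→0, 3→5, 4→3, 5→2

Verify φ preserves adjacency — for each edge of G1, its image is an edge of G2:
  (0,1) → (φ(0),φ(1)) = (1,4) ∈ E(G2) ✓
  (0,4) → (φ(0),φ(4)) = (1,3) ∈ E(G2) ✓
  (0,5) → (φ(0),φ(5)) = (1,2) ∈ E(G2) ✓
  (1,2) → (φ(1),φ(2)) = (0,4) ∈ E(G2) ✓
  (1,3) → (φ(1),φ(3)) = (4,5) ∈ E(G2) ✓
  (2,3) → (φ(2),φ(3)) = (0,5) ∈ E(G2) ✓
  (2,5) → (φ(2),φ(5)) = (0,2) ∈ E(G2) ✓
All 7 edges of G1 map to edges of G2, and |E(G1)| = |E(G2)| = 7, so φ is a bijection on edges as well as vertices. Hence G1 ≅ G2.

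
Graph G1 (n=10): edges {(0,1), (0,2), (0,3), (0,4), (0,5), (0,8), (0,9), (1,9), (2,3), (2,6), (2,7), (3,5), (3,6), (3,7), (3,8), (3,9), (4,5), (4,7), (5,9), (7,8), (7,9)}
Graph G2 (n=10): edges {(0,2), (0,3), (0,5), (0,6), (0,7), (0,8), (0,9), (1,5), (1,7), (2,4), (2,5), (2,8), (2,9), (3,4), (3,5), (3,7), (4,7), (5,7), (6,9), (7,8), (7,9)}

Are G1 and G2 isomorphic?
Yes, isomorphic

The graphs are isomorphic.
One valid mapping φ: V(G1) → V(G2): 0→7, 1→1, 2→9, 3→0, 4→4, 5→3, 6→6, 7→2, 8→8, 9→5

Verify φ preserves adjacency — for each edge of G1, its image is an edge of G2:
  (0,1) → (φ(0),φ(1)) = (1,7) ∈ E(G2) ✓
  (0,2) → (φ(0),φ(2)) = (7,9) ∈ E(G2) ✓
  (0,3) → (φ(0),φ(3)) = (0,7) ∈ E(G2) ✓
  (0,4) → (φ(0),φ(4)) = (4,7) ∈ E(G2) ✓
  (0,5) → (φ(0),φ(5)) = (3,7) ∈ E(G2) ✓
  (0,8) → (φ(0),φ(8)) = (7,8) ∈ E(G2) ✓
  (0,9) → (φ(0),φ(9)) = (5,7) ∈ E(G2) ✓
  (1,9) → (φ(1),φ(9)) = (1,5) ∈ E(G2) ✓
  (2,3) → (φ(2),φ(3)) = (0,9) ∈ E(G2) ✓
  (2,6) → (φ(2),φ(6)) = (6,9) ∈ E(G2) ✓
  (2,7) → (φ(2),φ(7)) = (2,9) ∈ E(G2) ✓
  (3,5) → (φ(3),φ(5)) = (0,3) ∈ E(G2) ✓
  (3,6) → (φ(3),φ(6)) = (0,6) ∈ E(G2) ✓
  (3,7) → (φ(3),φ(7)) = (0,2) ∈ E(G2) ✓
  (3,8) → (φ(3),φ(8)) = (0,8) ∈ E(G2) ✓
  (3,9) → (φ(3),φ(9)) = (0,5) ∈ E(G2) ✓
  (4,5) → (φ(4),φ(5)) = (3,4) ∈ E(G2) ✓
  (4,7) → (φ(4),φ(7)) = (2,4) ∈ E(G2) ✓
  (5,9) → (φ(5),φ(9)) = (3,5) ∈ E(G2) ✓
  (7,8) → (φ(7),φ(8)) = (2,8) ∈ E(G2) ✓
  (7,9) → (φ(7),φ(9)) = (2,5) ∈ E(G2) ✓
All 21 edges of G1 map to edges of G2, and |E(G1)| = |E(G2)| = 21, so φ is a bijection on edges as well as vertices. Hence G1 ≅ G2.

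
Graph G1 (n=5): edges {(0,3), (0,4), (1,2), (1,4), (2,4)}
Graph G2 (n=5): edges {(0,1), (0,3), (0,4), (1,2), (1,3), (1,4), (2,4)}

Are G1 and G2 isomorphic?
No, not isomorphic

The graphs are NOT isomorphic.

Counting edges: G1 has 5 edge(s); G2 has 7 edge(s).
Edge count is an isomorphism invariant (a bijection on vertices induces a bijection on edges), so differing edge counts rule out isomorphism.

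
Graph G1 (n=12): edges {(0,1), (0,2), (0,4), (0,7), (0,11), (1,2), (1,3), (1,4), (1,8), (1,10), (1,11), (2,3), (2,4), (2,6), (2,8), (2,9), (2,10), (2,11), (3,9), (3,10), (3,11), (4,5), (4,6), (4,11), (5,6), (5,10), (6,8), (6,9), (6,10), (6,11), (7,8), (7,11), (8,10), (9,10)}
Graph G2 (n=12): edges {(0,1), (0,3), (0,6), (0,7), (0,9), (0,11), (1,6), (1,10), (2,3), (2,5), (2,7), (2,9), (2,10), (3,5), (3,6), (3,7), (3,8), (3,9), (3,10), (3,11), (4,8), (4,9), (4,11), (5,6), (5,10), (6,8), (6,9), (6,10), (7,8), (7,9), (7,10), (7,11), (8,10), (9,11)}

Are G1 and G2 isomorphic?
Yes, isomorphic

The graphs are isomorphic.
One valid mapping φ: V(G1) → V(G2): 0→11, 1→7, 2→3, 3→2, 4→0, 5→1, 6→6, 7→4, 8→8, 9→5, 10→10, 11→9

Verify φ preserves adjacency — for each edge of G1, its image is an edge of G2:
  (0,1) → (φ(0),φ(1)) = (7,11) ∈ E(G2) ✓
  (0,2) → (φ(0),φ(2)) = (3,11) ∈ E(G2) ✓
  (0,4) → (φ(0),φ(4)) = (0,11) ∈ E(G2) ✓
  (0,7) → (φ(0),φ(7)) = (4,11) ∈ E(G2) ✓
  (0,11) → (φ(0),φ(11)) = (9,11) ∈ E(G2) ✓
  (1,2) → (φ(1),φ(2)) = (3,7) ∈ E(G2) ✓
  (1,3) → (φ(1),φ(3)) = (2,7) ∈ E(G2) ✓
  (1,4) → (φ(1),φ(4)) = (0,7) ∈ E(G2) ✓
  (1,8) → (φ(1),φ(8)) = (7,8) ∈ E(G2) ✓
  (1,10) → (φ(1),φ(10)) = (7,10) ∈ E(G2) ✓
  (1,11) → (φ(1),φ(11)) = (7,9) ∈ E(G2) ✓
  (2,3) → (φ(2),φ(3)) = (2,3) ∈ E(G2) ✓
  (2,4) → (φ(2),φ(4)) = (0,3) ∈ E(G2) ✓
  (2,6) → (φ(2),φ(6)) = (3,6) ∈ E(G2) ✓
  (2,8) → (φ(2),φ(8)) = (3,8) ∈ E(G2) ✓
  (2,9) → (φ(2),φ(9)) = (3,5) ∈ E(G2) ✓
  (2,10) → (φ(2),φ(10)) = (3,10) ∈ E(G2) ✓
  (2,11) → (φ(2),φ(11)) = (3,9) ∈ E(G2) ✓
  (3,9) → (φ(3),φ(9)) = (2,5) ∈ E(G2) ✓
  (3,10) → (φ(3),φ(10)) = (2,10) ∈ E(G2) ✓
  (3,11) → (φ(3),φ(11)) = (2,9) ∈ E(G2) ✓
  (4,5) → (φ(4),φ(5)) = (0,1) ∈ E(G2) ✓
  (4,6) → (φ(4),φ(6)) = (0,6) ∈ E(G2) ✓
  (4,11) → (φ(4),φ(11)) = (0,9) ∈ E(G2) ✓
  (5,6) → (φ(5),φ(6)) = (1,6) ∈ E(G2) ✓
  (5,10) → (φ(5),φ(10)) = (1,10) ∈ E(G2) ✓
  (6,8) → (φ(6),φ(8)) = (6,8) ∈ E(G2) ✓
  (6,9) → (φ(6),φ(9)) = (5,6) ∈ E(G2) ✓
  (6,10) → (φ(6),φ(10)) = (6,10) ∈ E(G2) ✓
  (6,11) → (φ(6),φ(11)) = (6,9) ∈ E(G2) ✓
  (7,8) → (φ(7),φ(8)) = (4,8) ∈ E(G2) ✓
  (7,11) → (φ(7),φ(11)) = (4,9) ∈ E(G2) ✓
  (8,10) → (φ(8),φ(10)) = (8,10) ∈ E(G2) ✓
  (9,10) → (φ(9),φ(10)) = (5,10) ∈ E(G2) ✓
All 34 edges of G1 map to edges of G2, and |E(G1)| = |E(G2)| = 34, so φ is a bijection on edges as well as vertices. Hence G1 ≅ G2.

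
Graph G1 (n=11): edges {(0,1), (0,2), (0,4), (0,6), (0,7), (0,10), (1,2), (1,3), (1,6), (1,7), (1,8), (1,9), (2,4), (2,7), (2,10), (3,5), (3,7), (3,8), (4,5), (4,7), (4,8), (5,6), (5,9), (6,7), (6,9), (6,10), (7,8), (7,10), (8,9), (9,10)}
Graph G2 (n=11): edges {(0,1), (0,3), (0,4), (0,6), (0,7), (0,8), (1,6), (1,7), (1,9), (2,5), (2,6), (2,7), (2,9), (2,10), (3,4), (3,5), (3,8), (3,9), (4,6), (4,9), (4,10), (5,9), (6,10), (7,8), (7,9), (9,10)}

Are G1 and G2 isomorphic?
No, not isomorphic

The graphs are NOT isomorphic.

Degrees in G1: deg(0)=6, deg(1)=7, deg(2)=5, deg(3)=4, deg(4)=5, deg(5)=4, deg(6)=6, deg(7)=8, deg(8)=5, deg(9)=5, deg(10)=5.
Sorted degree sequence of G1: [8, 7, 6, 6, 5, 5, 5, 5, 5, 4, 4].
Degrees in G2: deg(0)=6, deg(1)=4, deg(2)=5, deg(3)=5, deg(4)=5, deg(5)=3, deg(6)=5, deg(7)=5, deg(8)=3, deg(9)=7, deg(10)=4.
Sorted degree sequence of G2: [7, 6, 5, 5, 5, 5, 5, 4, 4, 3, 3].
The (sorted) degree sequence is an isomorphism invariant, so since G1 and G2 have different degree sequences they cannot be isomorphic.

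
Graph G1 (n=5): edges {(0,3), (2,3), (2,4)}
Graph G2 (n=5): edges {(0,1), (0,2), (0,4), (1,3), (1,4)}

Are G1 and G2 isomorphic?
No, not isomorphic

The graphs are NOT isomorphic.

Connected components of G1: 2 component(s) with vertex sets [[1], [0, 2, 3, 4]], sizes [1, 4].
Connected components of G2: 1 component(s) with vertex sets [[0, 1, 2, 3, 4]], sizes [5].
The number of connected components (and the multiset of component sizes) is an isomorphism invariant — an isomorphism maps each component of G1 bijectively onto a component of G2. Since G1 has 2 component(s) and G2 has 1, they cannot be isomorphic.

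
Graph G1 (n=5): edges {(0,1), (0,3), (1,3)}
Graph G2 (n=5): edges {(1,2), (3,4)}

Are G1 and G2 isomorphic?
No, not isomorphic

The graphs are NOT isomorphic.

Counting triangles (3-cliques): G1 has 1, G2 has 0.
Triangle count is an isomorphism invariant, so differing triangle counts rule out isomorphism.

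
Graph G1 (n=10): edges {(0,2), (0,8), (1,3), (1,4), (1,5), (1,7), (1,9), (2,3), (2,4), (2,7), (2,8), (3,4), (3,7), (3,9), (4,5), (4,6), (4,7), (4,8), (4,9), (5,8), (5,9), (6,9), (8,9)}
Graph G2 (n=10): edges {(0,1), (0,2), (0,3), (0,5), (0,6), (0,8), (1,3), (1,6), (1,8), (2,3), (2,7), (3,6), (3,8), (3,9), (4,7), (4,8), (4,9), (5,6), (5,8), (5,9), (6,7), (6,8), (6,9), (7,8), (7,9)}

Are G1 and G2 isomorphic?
No, not isomorphic

The graphs are NOT isomorphic.

Counting triangles (3-cliques): G1 has 19, G2 has 20.
Triangle count is an isomorphism invariant, so differing triangle counts rule out isomorphism.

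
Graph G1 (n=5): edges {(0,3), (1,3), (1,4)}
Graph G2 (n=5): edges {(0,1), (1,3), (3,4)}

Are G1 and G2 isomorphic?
Yes, isomorphic

The graphs are isomorphic.
One valid mapping φ: V(G1) → V(G2): 0→0, 1→3, 2→2, 3→1, 4→4

Verify φ preserves adjacency — for each edge of G1, its image is an edge of G2:
  (0,3) → (φ(0),φ(3)) = (0,1) ∈ E(G2) ✓
  (1,3) → (φ(1),φ(3)) = (1,3) ∈ E(G2) ✓
  (1,4) → (φ(1),φ(4)) = (3,4) ∈ E(G2) ✓
All 3 edges of G1 map to edges of G2, and |E(G1)| = |E(G2)| = 3, so φ is a bijection on edges as well as vertices. Hence G1 ≅ G2.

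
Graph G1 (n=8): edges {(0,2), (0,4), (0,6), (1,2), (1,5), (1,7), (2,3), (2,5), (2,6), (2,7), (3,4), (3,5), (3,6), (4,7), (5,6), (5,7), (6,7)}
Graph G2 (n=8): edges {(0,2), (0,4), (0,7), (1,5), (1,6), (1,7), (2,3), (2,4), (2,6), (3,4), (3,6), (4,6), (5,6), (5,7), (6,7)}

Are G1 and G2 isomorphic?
No, not isomorphic

The graphs are NOT isomorphic.

Degrees in G1: deg(0)=3, deg(1)=3, deg(2)=6, deg(3)=4, deg(4)=3, deg(5)=5, deg(6)=5, deg(7)=5.
Sorted degree sequence of G1: [6, 5, 5, 5, 4, 3, 3, 3].
Degrees in G2: deg(0)=3, deg(1)=3, deg(2)=4, deg(3)=3, deg(4)=4, deg(5)=3, deg(6)=6, deg(7)=4.
Sorted degree sequence of G2: [6, 4, 4, 4, 3, 3, 3, 3].
The (sorted) degree sequence is an isomorphism invariant, so since G1 and G2 have different degree sequences they cannot be isomorphic.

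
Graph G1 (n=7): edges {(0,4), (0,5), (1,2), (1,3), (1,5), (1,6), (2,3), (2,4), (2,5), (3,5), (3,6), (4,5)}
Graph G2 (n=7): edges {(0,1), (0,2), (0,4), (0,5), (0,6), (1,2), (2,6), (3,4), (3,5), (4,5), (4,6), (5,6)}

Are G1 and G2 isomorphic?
Yes, isomorphic

The graphs are isomorphic.
One valid mapping φ: V(G1) → V(G2): 0→1, 1→4, 2→6, 3→5, 4→2, 5→0, 6→3

Verify φ preserves adjacency — for each edge of G1, its image is an edge of G2:
  (0,4) → (φ(0),φ(4)) = (1,2) ∈ E(G2) ✓
  (0,5) → (φ(0),φ(5)) = (0,1) ∈ E(G2) ✓
  (1,2) → (φ(1),φ(2)) = (4,6) ∈ E(G2) ✓
  (1,3) → (φ(1),φ(3)) = (4,5) ∈ E(G2) ✓
  (1,5) → (φ(1),φ(5)) = (0,4) ∈ E(G2) ✓
  (1,6) → (φ(1),φ(6)) = (3,4) ∈ E(G2) ✓
  (2,3) → (φ(2),φ(3)) = (5,6) ∈ E(G2) ✓
  (2,4) → (φ(2),φ(4)) = (2,6) ∈ E(G2) ✓
  (2,5) → (φ(2),φ(5)) = (0,6) ∈ E(G2) ✓
  (3,5) → (φ(3),φ(5)) = (0,5) ∈ E(G2) ✓
  (3,6) → (φ(3),φ(6)) = (3,5) ∈ E(G2) ✓
  (4,5) → (φ(4),φ(5)) = (0,2) ∈ E(G2) ✓
All 12 edges of G1 map to edges of G2, and |E(G1)| = |E(G2)| = 12, so φ is a bijection on edges as well as vertices. Hence G1 ≅ G2.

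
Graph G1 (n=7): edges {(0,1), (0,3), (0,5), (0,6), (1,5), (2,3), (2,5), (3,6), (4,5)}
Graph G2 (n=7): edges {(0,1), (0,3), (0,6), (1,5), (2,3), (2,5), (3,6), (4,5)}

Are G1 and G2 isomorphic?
No, not isomorphic

The graphs are NOT isomorphic.

Counting edges: G1 has 9 edge(s); G2 has 8 edge(s).
Edge count is an isomorphism invariant (a bijection on vertices induces a bijection on edges), so differing edge counts rule out isomorphism.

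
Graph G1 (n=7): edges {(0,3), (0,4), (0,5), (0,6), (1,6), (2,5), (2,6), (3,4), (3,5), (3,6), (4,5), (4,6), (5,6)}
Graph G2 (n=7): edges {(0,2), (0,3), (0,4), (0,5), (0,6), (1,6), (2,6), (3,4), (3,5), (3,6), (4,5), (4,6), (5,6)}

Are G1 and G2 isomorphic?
Yes, isomorphic

The graphs are isomorphic.
One valid mapping φ: V(G1) → V(G2): 0→4, 1→1, 2→2, 3→5, 4→3, 5→0, 6→6

Verify φ preserves adjacency — for each edge of G1, its image is an edge of G2:
  (0,3) → (φ(0),φ(3)) = (4,5) ∈ E(G2) ✓
  (0,4) → (φ(0),φ(4)) = (3,4) ∈ E(G2) ✓
  (0,5) → (φ(0),φ(5)) = (0,4) ∈ E(G2) ✓
  (0,6) → (φ(0),φ(6)) = (4,6) ∈ E(G2) ✓
  (1,6) → (φ(1),φ(6)) = (1,6) ∈ E(G2) ✓
  (2,5) → (φ(2),φ(5)) = (0,2) ∈ E(G2) ✓
  (2,6) → (φ(2),φ(6)) = (2,6) ∈ E(G2) ✓
  (3,4) → (φ(3),φ(4)) = (3,5) ∈ E(G2) ✓
  (3,5) → (φ(3),φ(5)) = (0,5) ∈ E(G2) ✓
  (3,6) → (φ(3),φ(6)) = (5,6) ∈ E(G2) ✓
  (4,5) → (φ(4),φ(5)) = (0,3) ∈ E(G2) ✓
  (4,6) → (φ(4),φ(6)) = (3,6) ∈ E(G2) ✓
  (5,6) → (φ(5),φ(6)) = (0,6) ∈ E(G2) ✓
All 13 edges of G1 map to edges of G2, and |E(G1)| = |E(G2)| = 13, so φ is a bijection on edges as well as vertices. Hence G1 ≅ G2.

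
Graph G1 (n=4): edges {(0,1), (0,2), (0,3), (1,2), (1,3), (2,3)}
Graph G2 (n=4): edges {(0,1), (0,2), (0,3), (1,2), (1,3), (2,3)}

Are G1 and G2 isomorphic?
Yes, isomorphic

The graphs are isomorphic.
One valid mapping φ: V(G1) → V(G2): 0→0, 1→2, 2→3, 3→1

Verify φ preserves adjacency — for each edge of G1, its image is an edge of G2:
  (0,1) → (φ(0),φ(1)) = (0,2) ∈ E(G2) ✓
  (0,2) → (φ(0),φ(2)) = (0,3) ∈ E(G2) ✓
  (0,3) → (φ(0),φ(3)) = (0,1) ∈ E(G2) ✓
  (1,2) → (φ(1),φ(2)) = (2,3) ∈ E(G2) ✓
  (1,3) → (φ(1),φ(3)) = (1,2) ∈ E(G2) ✓
  (2,3) → (φ(2),φ(3)) = (1,3) ∈ E(G2) ✓
All 6 edges of G1 map to edges of G2, and |E(G1)| = |E(G2)| = 6, so φ is a bijection on edges as well as vertices. Hence G1 ≅ G2.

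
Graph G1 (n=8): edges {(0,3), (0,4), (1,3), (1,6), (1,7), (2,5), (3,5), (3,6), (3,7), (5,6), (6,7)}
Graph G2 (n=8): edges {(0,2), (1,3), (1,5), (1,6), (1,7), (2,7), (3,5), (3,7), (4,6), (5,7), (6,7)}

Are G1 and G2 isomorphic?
Yes, isomorphic

The graphs are isomorphic.
One valid mapping φ: V(G1) → V(G2): 0→2, 1→3, 2→4, 3→7, 4→0, 5→6, 6→1, 7→5

Verify φ preserves adjacency — for each edge of G1, its image is an edge of G2:
  (0,3) → (φ(0),φ(3)) = (2,7) ∈ E(G2) ✓
  (0,4) → (φ(0),φ(4)) = (0,2) ∈ E(G2) ✓
  (1,3) → (φ(1),φ(3)) = (3,7) ∈ E(G2) ✓
  (1,6) → (φ(1),φ(6)) = (1,3) ∈ E(G2) ✓
  (1,7) → (φ(1),φ(7)) = (3,5) ∈ E(G2) ✓
  (2,5) → (φ(2),φ(5)) = (4,6) ∈ E(G2) ✓
  (3,5) → (φ(3),φ(5)) = (6,7) ∈ E(G2) ✓
  (3,6) → (φ(3),φ(6)) = (1,7) ∈ E(G2) ✓
  (3,7) → (φ(3),φ(7)) = (5,7) ∈ E(G2) ✓
  (5,6) → (φ(5),φ(6)) = (1,6) ∈ E(G2) ✓
  (6,7) → (φ(6),φ(7)) = (1,5) ∈ E(G2) ✓
All 11 edges of G1 map to edges of G2, and |E(G1)| = |E(G2)| = 11, so φ is a bijection on edges as well as vertices. Hence G1 ≅ G2.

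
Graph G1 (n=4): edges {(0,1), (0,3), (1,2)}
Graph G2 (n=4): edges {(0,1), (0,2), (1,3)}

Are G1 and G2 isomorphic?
Yes, isomorphic

The graphs are isomorphic.
One valid mapping φ: V(G1) → V(G2): 0→1, 1→0, 2→2, 3→3

Verify φ preserves adjacency — for each edge of G1, its image is an edge of G2:
  (0,1) → (φ(0),φ(1)) = (0,1) ∈ E(G2) ✓
  (0,3) → (φ(0),φ(3)) = (1,3) ∈ E(G2) ✓
  (1,2) → (φ(1),φ(2)) = (0,2) ∈ E(G2) ✓
All 3 edges of G1 map to edges of G2, and |E(G1)| = |E(G2)| = 3, so φ is a bijection on edges as well as vertices. Hence G1 ≅ G2.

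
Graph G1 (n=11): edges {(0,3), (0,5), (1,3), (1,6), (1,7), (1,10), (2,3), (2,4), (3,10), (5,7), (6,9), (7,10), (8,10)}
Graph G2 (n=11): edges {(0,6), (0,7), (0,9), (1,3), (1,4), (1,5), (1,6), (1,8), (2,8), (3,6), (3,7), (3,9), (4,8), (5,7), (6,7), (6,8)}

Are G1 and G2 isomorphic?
No, not isomorphic

The graphs are NOT isomorphic.

Connected components of G1: 1 component(s) with vertex sets [[0, 1, 2, 3, 4, 5, 6, 7, 8, 9, 10]], sizes [11].
Connected components of G2: 2 component(s) with vertex sets [[10], [0, 1, 2, 3, 4, 5, 6, 7, 8, 9]], sizes [1, 10].
The number of connected components (and the multiset of component sizes) is an isomorphism invariant — an isomorphism maps each component of G1 bijectively onto a component of G2. Since G1 has 1 component(s) and G2 has 2, they cannot be isomorphic.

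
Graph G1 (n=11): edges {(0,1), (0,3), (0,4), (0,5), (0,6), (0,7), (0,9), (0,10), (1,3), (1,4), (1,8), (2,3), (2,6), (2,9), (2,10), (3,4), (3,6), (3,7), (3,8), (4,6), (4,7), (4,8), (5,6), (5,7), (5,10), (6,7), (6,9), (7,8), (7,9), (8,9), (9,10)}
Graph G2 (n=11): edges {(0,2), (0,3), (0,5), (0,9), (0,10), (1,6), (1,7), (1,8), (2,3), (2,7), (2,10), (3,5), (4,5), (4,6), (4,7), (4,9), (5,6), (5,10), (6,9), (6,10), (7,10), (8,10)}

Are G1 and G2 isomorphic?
No, not isomorphic

The graphs are NOT isomorphic.

Degrees in G1: deg(0)=8, deg(1)=4, deg(2)=4, deg(3)=7, deg(4)=6, deg(5)=4, deg(6)=7, deg(7)=7, deg(8)=5, deg(9)=6, deg(10)=4.
Sorted degree sequence of G1: [8, 7, 7, 7, 6, 6, 5, 4, 4, 4, 4].
Degrees in G2: deg(0)=5, deg(1)=3, deg(2)=4, deg(3)=3, deg(4)=4, deg(5)=5, deg(6)=5, deg(7)=4, deg(8)=2, deg(9)=3, deg(10)=6.
Sorted degree sequence of G2: [6, 5, 5, 5, 4, 4, 4, 3, 3, 3, 2].
The (sorted) degree sequence is an isomorphism invariant, so since G1 and G2 have different degree sequences they cannot be isomorphic.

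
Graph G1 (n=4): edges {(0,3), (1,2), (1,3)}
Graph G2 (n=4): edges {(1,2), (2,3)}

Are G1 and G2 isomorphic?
No, not isomorphic

The graphs are NOT isomorphic.

Connected components of G1: 1 component(s) with vertex sets [[0, 1, 2, 3]], sizes [4].
Connected components of G2: 2 component(s) with vertex sets [[0], [1, 2, 3]], sizes [1, 3].
The number of connected components (and the multiset of component sizes) is an isomorphism invariant — an isomorphism maps each component of G1 bijectively onto a component of G2. Since G1 has 1 component(s) and G2 has 2, they cannot be isomorphic.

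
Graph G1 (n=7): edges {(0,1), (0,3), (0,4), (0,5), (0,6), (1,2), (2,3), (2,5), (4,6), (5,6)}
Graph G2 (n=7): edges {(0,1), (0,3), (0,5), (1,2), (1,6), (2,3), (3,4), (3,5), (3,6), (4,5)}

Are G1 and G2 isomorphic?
Yes, isomorphic

The graphs are isomorphic.
One valid mapping φ: V(G1) → V(G2): 0→3, 1→6, 2→1, 3→2, 4→4, 5→0, 6→5

Verify φ preserves adjacency — for each edge of G1, its image is an edge of G2:
  (0,1) → (φ(0),φ(1)) = (3,6) ∈ E(G2) ✓
  (0,3) → (φ(0),φ(3)) = (2,3) ∈ E(G2) ✓
  (0,4) → (φ(0),φ(4)) = (3,4) ∈ E(G2) ✓
  (0,5) → (φ(0),φ(5)) = (0,3) ∈ E(G2) ✓
  (0,6) → (φ(0),φ(6)) = (3,5) ∈ E(G2) ✓
  (1,2) → (φ(1),φ(2)) = (1,6) ∈ E(G2) ✓
  (2,3) → (φ(2),φ(3)) = (1,2) ∈ E(G2) ✓
  (2,5) → (φ(2),φ(5)) = (0,1) ∈ E(G2) ✓
  (4,6) → (φ(4),φ(6)) = (4,5) ∈ E(G2) ✓
  (5,6) → (φ(5),φ(6)) = (0,5) ∈ E(G2) ✓
All 10 edges of G1 map to edges of G2, and |E(G1)| = |E(G2)| = 10, so φ is a bijection on edges as well as vertices. Hence G1 ≅ G2.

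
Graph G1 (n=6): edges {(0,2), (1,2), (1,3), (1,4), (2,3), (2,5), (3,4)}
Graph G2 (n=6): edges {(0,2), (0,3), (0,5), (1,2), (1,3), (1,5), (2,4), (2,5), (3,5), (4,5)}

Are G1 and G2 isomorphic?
No, not isomorphic

The graphs are NOT isomorphic.

Counting triangles (3-cliques): G1 has 2, G2 has 5.
Triangle count is an isomorphism invariant, so differing triangle counts rule out isomorphism.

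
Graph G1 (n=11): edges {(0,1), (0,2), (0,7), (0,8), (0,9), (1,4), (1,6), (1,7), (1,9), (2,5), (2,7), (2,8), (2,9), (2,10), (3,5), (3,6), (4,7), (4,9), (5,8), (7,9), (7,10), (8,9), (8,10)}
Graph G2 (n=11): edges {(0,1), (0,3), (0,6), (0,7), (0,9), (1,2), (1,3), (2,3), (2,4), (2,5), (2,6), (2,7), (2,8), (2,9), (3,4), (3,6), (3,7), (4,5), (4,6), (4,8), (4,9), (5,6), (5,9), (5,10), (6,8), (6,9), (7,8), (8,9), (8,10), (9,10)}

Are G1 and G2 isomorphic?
No, not isomorphic

The graphs are NOT isomorphic.

Counting triangles (3-cliques): G1 has 16, G2 has 28.
Triangle count is an isomorphism invariant, so differing triangle counts rule out isomorphism.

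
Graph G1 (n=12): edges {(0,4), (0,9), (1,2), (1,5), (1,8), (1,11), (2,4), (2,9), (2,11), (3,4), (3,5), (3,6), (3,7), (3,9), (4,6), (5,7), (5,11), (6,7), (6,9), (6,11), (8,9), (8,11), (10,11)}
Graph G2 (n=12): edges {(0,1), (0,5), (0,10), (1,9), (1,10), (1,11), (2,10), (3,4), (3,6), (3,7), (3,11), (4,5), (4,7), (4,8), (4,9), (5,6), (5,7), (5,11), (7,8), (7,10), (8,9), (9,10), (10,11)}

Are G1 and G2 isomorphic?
Yes, isomorphic

The graphs are isomorphic.
One valid mapping φ: V(G1) → V(G2): 0→6, 1→1, 2→11, 3→4, 4→3, 5→9, 6→7, 7→8, 8→0, 9→5, 10→2, 11→10

Verify φ preserves adjacency — for each edge of G1, its image is an edge of G2:
  (0,4) → (φ(0),φ(4)) = (3,6) ∈ E(G2) ✓
  (0,9) → (φ(0),φ(9)) = (5,6) ∈ E(G2) ✓
  (1,2) → (φ(1),φ(2)) = (1,11) ∈ E(G2) ✓
  (1,5) → (φ(1),φ(5)) = (1,9) ∈ E(G2) ✓
  (1,8) → (φ(1),φ(8)) = (0,1) ∈ E(G2) ✓
  (1,11) → (φ(1),φ(11)) = (1,10) ∈ E(G2) ✓
  (2,4) → (φ(2),φ(4)) = (3,11) ∈ E(G2) ✓
  (2,9) → (φ(2),φ(9)) = (5,11) ∈ E(G2) ✓
  (2,11) → (φ(2),φ(11)) = (10,11) ∈ E(G2) ✓
  (3,4) → (φ(3),φ(4)) = (3,4) ∈ E(G2) ✓
  (3,5) → (φ(3),φ(5)) = (4,9) ∈ E(G2) ✓
  (3,6) → (φ(3),φ(6)) = (4,7) ∈ E(G2) ✓
  (3,7) → (φ(3),φ(7)) = (4,8) ∈ E(G2) ✓
  (3,9) → (φ(3),φ(9)) = (4,5) ∈ E(G2) ✓
  (4,6) → (φ(4),φ(6)) = (3,7) ∈ E(G2) ✓
  (5,7) → (φ(5),φ(7)) = (8,9) ∈ E(G2) ✓
  (5,11) → (φ(5),φ(11)) = (9,10) ∈ E(G2) ✓
  (6,7) → (φ(6),φ(7)) = (7,8) ∈ E(G2) ✓
  (6,9) → (φ(6),φ(9)) = (5,7) ∈ E(G2) ✓
  (6,11) → (φ(6),φ(11)) = (7,10) ∈ E(G2) ✓
  (8,9) → (φ(8),φ(9)) = (0,5) ∈ E(G2) ✓
  (8,11) → (φ(8),φ(11)) = (0,10) ∈ E(G2) ✓
  (10,11) → (φ(10),φ(11)) = (2,10) ∈ E(G2) ✓
All 23 edges of G1 map to edges of G2, and |E(G1)| = |E(G2)| = 23, so φ is a bijection on edges as well as vertices. Hence G1 ≅ G2.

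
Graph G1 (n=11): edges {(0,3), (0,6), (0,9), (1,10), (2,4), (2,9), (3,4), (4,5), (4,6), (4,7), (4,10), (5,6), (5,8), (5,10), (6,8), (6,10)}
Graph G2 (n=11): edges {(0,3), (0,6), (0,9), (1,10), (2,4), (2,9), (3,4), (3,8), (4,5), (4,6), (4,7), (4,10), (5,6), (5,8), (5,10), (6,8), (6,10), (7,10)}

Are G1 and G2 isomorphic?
No, not isomorphic

The graphs are NOT isomorphic.

Counting edges: G1 has 16 edge(s); G2 has 18 edge(s).
Edge count is an isomorphism invariant (a bijection on vertices induces a bijection on edges), so differing edge counts rule out isomorphism.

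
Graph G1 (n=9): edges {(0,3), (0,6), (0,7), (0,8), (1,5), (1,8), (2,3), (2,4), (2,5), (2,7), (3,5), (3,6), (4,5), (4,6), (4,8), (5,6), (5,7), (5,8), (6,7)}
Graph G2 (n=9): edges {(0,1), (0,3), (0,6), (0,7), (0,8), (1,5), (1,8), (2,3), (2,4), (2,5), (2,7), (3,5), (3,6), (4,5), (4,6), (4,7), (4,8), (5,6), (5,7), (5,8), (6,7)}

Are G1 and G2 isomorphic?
No, not isomorphic

The graphs are NOT isomorphic.

Counting edges: G1 has 19 edge(s); G2 has 21 edge(s).
Edge count is an isomorphism invariant (a bijection on vertices induces a bijection on edges), so differing edge counts rule out isomorphism.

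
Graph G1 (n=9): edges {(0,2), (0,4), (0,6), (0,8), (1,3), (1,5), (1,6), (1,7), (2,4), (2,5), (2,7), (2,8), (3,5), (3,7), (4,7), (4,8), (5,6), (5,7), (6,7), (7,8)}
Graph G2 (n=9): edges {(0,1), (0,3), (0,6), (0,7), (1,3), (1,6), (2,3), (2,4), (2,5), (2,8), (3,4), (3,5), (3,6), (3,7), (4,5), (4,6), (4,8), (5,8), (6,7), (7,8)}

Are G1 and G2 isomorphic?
Yes, isomorphic

The graphs are isomorphic.
One valid mapping φ: V(G1) → V(G2): 0→8, 1→0, 2→4, 3→1, 4→5, 5→6, 6→7, 7→3, 8→2

Verify φ preserves adjacency — for each edge of G1, its image is an edge of G2:
  (0,2) → (φ(0),φ(2)) = (4,8) ∈ E(G2) ✓
  (0,4) → (φ(0),φ(4)) = (5,8) ∈ E(G2) ✓
  (0,6) → (φ(0),φ(6)) = (7,8) ∈ E(G2) ✓
  (0,8) → (φ(0),φ(8)) = (2,8) ∈ E(G2) ✓
  (1,3) → (φ(1),φ(3)) = (0,1) ∈ E(G2) ✓
  (1,5) → (φ(1),φ(5)) = (0,6) ∈ E(G2) ✓
  (1,6) → (φ(1),φ(6)) = (0,7) ∈ E(G2) ✓
  (1,7) → (φ(1),φ(7)) = (0,3) ∈ E(G2) ✓
  (2,4) → (φ(2),φ(4)) = (4,5) ∈ E(G2) ✓
  (2,5) → (φ(2),φ(5)) = (4,6) ∈ E(G2) ✓
  (2,7) → (φ(2),φ(7)) = (3,4) ∈ E(G2) ✓
  (2,8) → (φ(2),φ(8)) = (2,4) ∈ E(G2) ✓
  (3,5) → (φ(3),φ(5)) = (1,6) ∈ E(G2) ✓
  (3,7) → (φ(3),φ(7)) = (1,3) ∈ E(G2) ✓
  (4,7) → (φ(4),φ(7)) = (3,5) ∈ E(G2) ✓
  (4,8) → (φ(4),φ(8)) = (2,5) ∈ E(G2) ✓
  (5,6) → (φ(5),φ(6)) = (6,7) ∈ E(G2) ✓
  (5,7) → (φ(5),φ(7)) = (3,6) ∈ E(G2) ✓
  (6,7) → (φ(6),φ(7)) = (3,7) ∈ E(G2) ✓
  (7,8) → (φ(7),φ(8)) = (2,3) ∈ E(G2) ✓
All 20 edges of G1 map to edges of G2, and |E(G1)| = |E(G2)| = 20, so φ is a bijection on edges as well as vertices. Hence G1 ≅ G2.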